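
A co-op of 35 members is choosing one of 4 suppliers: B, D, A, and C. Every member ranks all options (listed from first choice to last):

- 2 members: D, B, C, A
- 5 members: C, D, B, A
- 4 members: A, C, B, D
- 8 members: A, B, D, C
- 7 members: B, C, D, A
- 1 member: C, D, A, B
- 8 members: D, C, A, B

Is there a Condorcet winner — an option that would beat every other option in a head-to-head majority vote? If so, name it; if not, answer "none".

Checking pairwise contests:
A beats B 21–14.
B beats D 19–16.
D beats A 23–12.
D beats C 18–17.
Every option loses at least one head-to-head, so there is no Condorcet winner.

none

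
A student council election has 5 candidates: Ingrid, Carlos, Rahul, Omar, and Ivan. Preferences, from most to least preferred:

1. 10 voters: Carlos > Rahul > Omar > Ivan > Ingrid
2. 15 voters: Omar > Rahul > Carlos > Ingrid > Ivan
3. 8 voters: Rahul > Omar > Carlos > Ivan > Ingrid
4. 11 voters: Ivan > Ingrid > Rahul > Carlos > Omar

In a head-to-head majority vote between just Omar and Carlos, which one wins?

Voters preferring Omar to Carlos: 23; preferring Carlos to Omar: 21.
Omar wins the head-to-head.

Omar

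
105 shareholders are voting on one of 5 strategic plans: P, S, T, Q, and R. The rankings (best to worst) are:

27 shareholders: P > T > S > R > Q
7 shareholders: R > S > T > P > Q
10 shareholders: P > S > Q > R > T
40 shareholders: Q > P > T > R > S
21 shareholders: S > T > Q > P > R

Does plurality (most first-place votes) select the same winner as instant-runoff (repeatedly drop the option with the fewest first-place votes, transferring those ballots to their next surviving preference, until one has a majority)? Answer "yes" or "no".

Plurality — first-place votes: P 37, S 21, T 0, Q 40, R 7. Winner: Q.
Instant-runoff — R1 P 37, S 21, T 0, Q 40, R 7 (T out); R2 P 37, S 21, Q 40, R 7 (R out); R3 P 37, S 28, Q 40 (S out); R4 P 44, Q 61 (Q winner). Winner: Q.
The two methods agree.

yes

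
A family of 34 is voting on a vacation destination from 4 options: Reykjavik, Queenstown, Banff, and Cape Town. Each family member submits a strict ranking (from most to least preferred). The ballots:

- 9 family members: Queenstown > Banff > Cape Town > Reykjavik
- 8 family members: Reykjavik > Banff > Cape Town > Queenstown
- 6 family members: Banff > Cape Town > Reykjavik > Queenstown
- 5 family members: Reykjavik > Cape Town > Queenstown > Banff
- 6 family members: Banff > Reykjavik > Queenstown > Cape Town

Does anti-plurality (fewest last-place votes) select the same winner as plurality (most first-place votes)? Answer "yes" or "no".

Anti-plurality — last-place votes: Reykjavik 9, Queenstown 14, Banff 5, Cape Town 6. Winner: Banff.
Plurality — first-place votes: Reykjavik 13, Queenstown 9, Banff 12, Cape Town 0. Winner: Reykjavik.
The two methods disagree.

no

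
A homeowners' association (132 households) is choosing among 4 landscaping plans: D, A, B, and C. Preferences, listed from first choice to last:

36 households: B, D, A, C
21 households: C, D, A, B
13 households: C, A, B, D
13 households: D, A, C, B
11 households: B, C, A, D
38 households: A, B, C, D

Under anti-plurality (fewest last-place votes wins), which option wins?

A

Last-place votes: D 62, A 0, B 34, C 36.
A is ranked last by the fewest voters, so A wins.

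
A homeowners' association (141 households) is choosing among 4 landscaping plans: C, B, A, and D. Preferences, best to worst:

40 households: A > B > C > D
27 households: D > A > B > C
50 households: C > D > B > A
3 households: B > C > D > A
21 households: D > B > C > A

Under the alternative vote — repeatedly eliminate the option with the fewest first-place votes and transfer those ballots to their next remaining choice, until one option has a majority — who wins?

C

Round 1: C 50, B 3, A 40, D 48. Eliminate B.
Round 2: C 53, A 40, D 48. Eliminate A.
Round 3: C 93, D 48. C has a majority.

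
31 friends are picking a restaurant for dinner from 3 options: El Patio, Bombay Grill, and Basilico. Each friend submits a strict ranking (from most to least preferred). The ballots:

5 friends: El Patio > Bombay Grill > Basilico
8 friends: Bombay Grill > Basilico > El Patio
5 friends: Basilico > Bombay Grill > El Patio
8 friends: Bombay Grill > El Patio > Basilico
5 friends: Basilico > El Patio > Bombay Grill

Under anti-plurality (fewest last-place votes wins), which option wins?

Bombay Grill

Last-place votes: El Patio 13, Bombay Grill 5, Basilico 13.
Bombay Grill is ranked last by the fewest voters, so Bombay Grill wins.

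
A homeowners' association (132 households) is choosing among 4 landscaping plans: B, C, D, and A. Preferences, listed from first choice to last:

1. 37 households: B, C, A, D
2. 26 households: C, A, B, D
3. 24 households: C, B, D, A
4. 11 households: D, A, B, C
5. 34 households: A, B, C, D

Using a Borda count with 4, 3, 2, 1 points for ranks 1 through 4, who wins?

B: 37·4 + 26·2 + 24·3 + 11·2 + 34·3 = 396
C: 37·3 + 26·4 + 24·4 + 11·1 + 34·2 = 390
D: 37·1 + 26·1 + 24·2 + 11·4 + 34·1 = 189
A: 37·2 + 26·3 + 24·1 + 11·3 + 34·4 = 345
B has the highest Borda score (396).

B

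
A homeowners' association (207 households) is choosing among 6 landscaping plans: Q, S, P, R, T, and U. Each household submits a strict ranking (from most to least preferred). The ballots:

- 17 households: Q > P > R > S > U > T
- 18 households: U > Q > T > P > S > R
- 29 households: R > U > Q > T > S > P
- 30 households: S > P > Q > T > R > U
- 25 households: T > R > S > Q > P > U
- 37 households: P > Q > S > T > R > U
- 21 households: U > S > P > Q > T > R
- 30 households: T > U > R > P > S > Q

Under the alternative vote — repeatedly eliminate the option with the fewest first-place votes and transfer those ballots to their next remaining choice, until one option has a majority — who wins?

P

Round 1: Q 17, S 30, P 37, R 29, T 55, U 39. Eliminate Q.
Round 2: S 30, P 54, R 29, T 55, U 39. Eliminate R.
Round 3: S 30, P 54, T 55, U 68. Eliminate S.
Round 4: P 84, T 55, U 68. Eliminate T.
Round 5: P 109, U 98. P has a majority.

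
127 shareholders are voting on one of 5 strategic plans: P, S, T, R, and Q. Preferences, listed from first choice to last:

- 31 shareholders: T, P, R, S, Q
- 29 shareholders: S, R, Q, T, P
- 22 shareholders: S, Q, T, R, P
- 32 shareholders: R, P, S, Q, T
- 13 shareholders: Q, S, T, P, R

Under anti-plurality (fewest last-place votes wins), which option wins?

Last-place votes: P 51, S 0, T 32, R 13, Q 31.
S is ranked last by the fewest voters, so S wins.

S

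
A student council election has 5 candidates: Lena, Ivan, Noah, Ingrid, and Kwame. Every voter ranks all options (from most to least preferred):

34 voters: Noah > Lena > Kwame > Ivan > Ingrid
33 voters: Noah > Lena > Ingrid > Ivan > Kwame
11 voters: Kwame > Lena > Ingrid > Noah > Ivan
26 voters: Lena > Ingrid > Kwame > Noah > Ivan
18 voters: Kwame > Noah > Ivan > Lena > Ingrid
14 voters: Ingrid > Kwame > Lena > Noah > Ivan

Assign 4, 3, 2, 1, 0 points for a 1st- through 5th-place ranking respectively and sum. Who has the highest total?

Lena: 34·3 + 33·3 + 11·3 + 26·4 + 18·1 + 14·2 = 384
Ivan: 34·1 + 33·1 + 11·0 + 26·0 + 18·2 + 14·0 = 103
Noah: 34·4 + 33·4 + 11·1 + 26·1 + 18·3 + 14·1 = 373
Ingrid: 34·0 + 33·2 + 11·2 + 26·3 + 18·0 + 14·4 = 222
Kwame: 34·2 + 33·0 + 11·4 + 26·2 + 18·4 + 14·3 = 278
Lena has the highest Borda score (384).

Lena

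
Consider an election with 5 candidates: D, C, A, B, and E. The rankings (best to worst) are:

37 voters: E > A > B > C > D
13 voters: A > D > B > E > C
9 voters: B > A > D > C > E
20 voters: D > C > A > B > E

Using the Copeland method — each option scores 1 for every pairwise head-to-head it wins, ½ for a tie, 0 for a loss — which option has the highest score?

D: beats C and E; loses to A and B → score 2.
C: loses to D, A, B, and E → score 0.
A: beats D, C, B, and E → score 4.
B: beats D, C, and E; loses to A → score 3.
E: beats C; loses to D, A, and B → score 1.
A has the best pairwise record.

A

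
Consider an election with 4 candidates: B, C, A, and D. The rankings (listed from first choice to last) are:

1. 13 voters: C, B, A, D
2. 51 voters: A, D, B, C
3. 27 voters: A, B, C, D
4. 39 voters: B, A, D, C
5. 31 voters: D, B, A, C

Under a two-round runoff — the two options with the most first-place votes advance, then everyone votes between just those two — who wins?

B

Round 1 first-place votes: B 39, C 13, A 78, D 31.
A and B advance.
Runoff: A is preferred to B by 78 voters; B by 83.
B wins the runoff.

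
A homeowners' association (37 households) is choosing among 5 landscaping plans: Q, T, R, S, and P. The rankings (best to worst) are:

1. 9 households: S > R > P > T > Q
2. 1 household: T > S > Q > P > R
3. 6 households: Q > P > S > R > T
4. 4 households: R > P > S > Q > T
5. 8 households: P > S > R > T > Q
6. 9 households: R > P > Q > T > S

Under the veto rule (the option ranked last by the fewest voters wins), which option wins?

P

Last-place votes: Q 17, T 10, R 1, S 9, P 0.
P is ranked last by the fewest voters, so P wins.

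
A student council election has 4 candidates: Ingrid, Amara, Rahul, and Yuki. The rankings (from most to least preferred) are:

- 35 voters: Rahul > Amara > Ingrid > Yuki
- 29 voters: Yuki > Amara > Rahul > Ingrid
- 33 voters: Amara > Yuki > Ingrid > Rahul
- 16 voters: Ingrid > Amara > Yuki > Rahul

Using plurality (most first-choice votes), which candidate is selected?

Rahul

First-place votes: Ingrid 16, Amara 33, Rahul 35, Yuki 29.
Rahul has the most first-place votes.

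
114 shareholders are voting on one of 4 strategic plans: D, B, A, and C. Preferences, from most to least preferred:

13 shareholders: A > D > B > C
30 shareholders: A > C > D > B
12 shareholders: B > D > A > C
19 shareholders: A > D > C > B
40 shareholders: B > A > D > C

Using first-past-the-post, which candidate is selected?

First-place votes: D 0, B 52, A 62, C 0.
A has the most first-place votes.

A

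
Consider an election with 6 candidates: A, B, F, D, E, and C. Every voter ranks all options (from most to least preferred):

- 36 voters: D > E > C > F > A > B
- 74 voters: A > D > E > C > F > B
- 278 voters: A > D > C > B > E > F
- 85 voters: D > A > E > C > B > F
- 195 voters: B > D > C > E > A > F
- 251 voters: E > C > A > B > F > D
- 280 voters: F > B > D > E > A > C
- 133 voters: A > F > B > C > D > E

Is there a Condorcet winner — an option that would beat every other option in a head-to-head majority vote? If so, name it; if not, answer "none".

Checking pairwise contests:
E beats A 762–570.
A beats B 857–475.
A beats F 1016–316.
A beats D 736–596.
B beats E 886–446.
A beats C 850–482.
Every option loses at least one head-to-head, so there is no Condorcet winner.

none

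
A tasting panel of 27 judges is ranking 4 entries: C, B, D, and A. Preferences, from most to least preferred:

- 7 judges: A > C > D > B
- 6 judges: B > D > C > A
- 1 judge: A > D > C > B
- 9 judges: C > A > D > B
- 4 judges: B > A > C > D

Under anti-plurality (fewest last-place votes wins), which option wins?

C

Last-place votes: C 0, B 17, D 4, A 6.
C is ranked last by the fewest voters, so C wins.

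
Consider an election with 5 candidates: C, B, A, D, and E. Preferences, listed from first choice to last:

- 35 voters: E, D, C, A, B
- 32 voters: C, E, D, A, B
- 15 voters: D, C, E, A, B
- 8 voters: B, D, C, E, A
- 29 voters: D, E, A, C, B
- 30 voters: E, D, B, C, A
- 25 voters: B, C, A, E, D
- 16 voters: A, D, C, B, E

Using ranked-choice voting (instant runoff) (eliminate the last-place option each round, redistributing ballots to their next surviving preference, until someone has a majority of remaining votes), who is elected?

Round 1: C 32, B 33, A 16, D 44, E 65. Eliminate A.
Round 2: C 32, B 33, D 60, E 65. Eliminate C.
Round 3: B 33, D 60, E 97. E has a majority.

E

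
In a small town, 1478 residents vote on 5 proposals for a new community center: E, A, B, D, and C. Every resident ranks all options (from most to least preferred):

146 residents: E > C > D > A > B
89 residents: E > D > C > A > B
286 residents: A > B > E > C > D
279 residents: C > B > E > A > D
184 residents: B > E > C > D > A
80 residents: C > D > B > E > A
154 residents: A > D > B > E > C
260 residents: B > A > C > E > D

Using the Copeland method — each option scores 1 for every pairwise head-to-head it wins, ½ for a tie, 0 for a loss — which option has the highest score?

B

E: beats A, D, and C; loses to B → score 3.
A: beats D; loses to E, B, and C → score 1.
B: beats E, A, D, and C → score 4.
D: loses to E, A, B, and C → score 0.
C: beats A and D; loses to E and B → score 2.
B has the best pairwise record.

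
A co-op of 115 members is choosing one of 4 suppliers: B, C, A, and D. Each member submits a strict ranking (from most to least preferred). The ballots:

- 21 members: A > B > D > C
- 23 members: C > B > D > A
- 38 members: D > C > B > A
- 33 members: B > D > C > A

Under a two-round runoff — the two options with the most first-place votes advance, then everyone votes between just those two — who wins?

Round 1 first-place votes: B 33, C 23, A 21, D 38.
D and B advance.
Runoff: D is preferred to B by 38 voters; B by 77.
B wins the runoff.

B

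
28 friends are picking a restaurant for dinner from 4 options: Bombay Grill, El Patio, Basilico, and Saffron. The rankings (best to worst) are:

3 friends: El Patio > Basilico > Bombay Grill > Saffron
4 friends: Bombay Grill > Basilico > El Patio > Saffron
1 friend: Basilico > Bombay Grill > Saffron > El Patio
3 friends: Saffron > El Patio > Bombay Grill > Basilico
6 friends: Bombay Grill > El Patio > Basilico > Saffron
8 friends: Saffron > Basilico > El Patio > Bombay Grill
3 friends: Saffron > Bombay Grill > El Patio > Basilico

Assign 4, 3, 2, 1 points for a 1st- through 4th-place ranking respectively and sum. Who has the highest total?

Bombay Grill

Bombay Grill: 3·2 + 4·4 + 1·3 + 3·2 + 6·4 + 8·1 + 3·3 = 72
El Patio: 3·4 + 4·2 + 1·1 + 3·3 + 6·3 + 8·2 + 3·2 = 70
Basilico: 3·3 + 4·3 + 1·4 + 3·1 + 6·2 + 8·3 + 3·1 = 67
Saffron: 3·1 + 4·1 + 1·2 + 3·4 + 6·1 + 8·4 + 3·4 = 71
Bombay Grill has the highest Borda score (72).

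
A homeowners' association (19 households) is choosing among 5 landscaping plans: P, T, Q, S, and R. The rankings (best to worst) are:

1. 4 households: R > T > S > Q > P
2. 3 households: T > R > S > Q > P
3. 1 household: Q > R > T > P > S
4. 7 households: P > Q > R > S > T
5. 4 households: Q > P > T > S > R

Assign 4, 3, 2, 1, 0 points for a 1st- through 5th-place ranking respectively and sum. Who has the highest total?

P: 4·0 + 3·0 + 1·1 + 7·4 + 4·3 = 41
T: 4·3 + 3·4 + 1·2 + 7·0 + 4·2 = 34
Q: 4·1 + 3·1 + 1·4 + 7·3 + 4·4 = 48
S: 4·2 + 3·2 + 1·0 + 7·1 + 4·1 = 25
R: 4·4 + 3·3 + 1·3 + 7·2 + 4·0 = 42
Q has the highest Borda score (48).

Q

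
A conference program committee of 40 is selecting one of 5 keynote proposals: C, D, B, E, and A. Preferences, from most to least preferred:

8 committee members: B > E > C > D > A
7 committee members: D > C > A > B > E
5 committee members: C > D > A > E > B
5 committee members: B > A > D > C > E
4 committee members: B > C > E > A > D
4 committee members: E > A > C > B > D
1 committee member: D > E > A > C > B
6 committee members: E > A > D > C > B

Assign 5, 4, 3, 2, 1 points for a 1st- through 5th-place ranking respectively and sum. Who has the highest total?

C: 8·3 + 7·4 + 5·5 + 5·2 + 4·4 + 4·3 + 1·2 + 6·2 = 129
D: 8·2 + 7·5 + 5·4 + 5·3 + 4·1 + 4·1 + 1·5 + 6·3 = 117
B: 8·5 + 7·2 + 5·1 + 5·5 + 4·5 + 4·2 + 1·1 + 6·1 = 119
E: 8·4 + 7·1 + 5·2 + 5·1 + 4·3 + 4·5 + 1·4 + 6·5 = 120
A: 8·1 + 7·3 + 5·3 + 5·4 + 4·2 + 4·4 + 1·3 + 6·4 = 115
C has the highest Borda score (129).

C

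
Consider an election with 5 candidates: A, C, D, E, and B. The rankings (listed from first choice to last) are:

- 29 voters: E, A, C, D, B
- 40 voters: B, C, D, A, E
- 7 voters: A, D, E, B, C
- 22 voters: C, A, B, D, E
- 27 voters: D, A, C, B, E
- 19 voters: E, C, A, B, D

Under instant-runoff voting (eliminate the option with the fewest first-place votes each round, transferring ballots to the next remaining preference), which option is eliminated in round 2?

Round 1: A 7, C 22, D 27, E 48, B 40. Eliminate A.
Round 2: C 22, D 34, E 48, B 40. Eliminate C.

C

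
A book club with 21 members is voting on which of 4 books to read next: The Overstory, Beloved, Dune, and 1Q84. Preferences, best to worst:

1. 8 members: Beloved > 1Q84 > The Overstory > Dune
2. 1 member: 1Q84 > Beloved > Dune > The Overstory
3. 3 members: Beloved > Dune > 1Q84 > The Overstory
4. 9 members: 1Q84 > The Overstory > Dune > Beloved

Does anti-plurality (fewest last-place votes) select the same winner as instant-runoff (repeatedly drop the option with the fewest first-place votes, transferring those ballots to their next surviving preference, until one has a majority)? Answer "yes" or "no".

no

Anti-plurality — last-place votes: The Overstory 4, Beloved 9, Dune 8, 1Q84 0. Winner: 1Q84.
Instant-runoff — R1 The Overstory 0, Beloved 11, Dune 0, 1Q84 10 (Beloved winner). Winner: Beloved.
The two methods disagree.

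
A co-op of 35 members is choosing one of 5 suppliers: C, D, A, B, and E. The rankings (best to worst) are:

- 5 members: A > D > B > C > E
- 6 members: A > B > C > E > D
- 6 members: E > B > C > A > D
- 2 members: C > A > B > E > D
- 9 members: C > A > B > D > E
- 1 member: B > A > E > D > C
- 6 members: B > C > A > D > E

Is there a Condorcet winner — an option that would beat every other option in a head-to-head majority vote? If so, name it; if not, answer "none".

none

Checking pairwise contests:
B beats C 24–11.
C beats D 29–6.
C beats A 23–12.
A beats B 22–13.
C beats E 28–7.
Every option loses at least one head-to-head, so there is no Condorcet winner.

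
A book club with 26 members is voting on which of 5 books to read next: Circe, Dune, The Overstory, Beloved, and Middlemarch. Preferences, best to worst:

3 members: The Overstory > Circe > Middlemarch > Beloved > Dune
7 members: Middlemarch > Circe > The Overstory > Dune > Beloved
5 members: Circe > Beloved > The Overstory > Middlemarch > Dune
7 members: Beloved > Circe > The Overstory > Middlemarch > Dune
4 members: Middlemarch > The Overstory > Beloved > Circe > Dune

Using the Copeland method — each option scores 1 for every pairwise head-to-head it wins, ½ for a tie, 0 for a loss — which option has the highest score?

Circe

Circe: beats Dune, The Overstory, Beloved, and Middlemarch → score 4.
Dune: loses to Circe, The Overstory, Beloved, and Middlemarch → score 0.
The Overstory: beats Dune, Beloved, and Middlemarch; loses to Circe → score 3.
Beloved: beats Dune; loses to Circe, The Overstory, and Middlemarch → score 1.
Middlemarch: beats Dune and Beloved; loses to Circe and The Overstory → score 2.
Circe has the best pairwise record.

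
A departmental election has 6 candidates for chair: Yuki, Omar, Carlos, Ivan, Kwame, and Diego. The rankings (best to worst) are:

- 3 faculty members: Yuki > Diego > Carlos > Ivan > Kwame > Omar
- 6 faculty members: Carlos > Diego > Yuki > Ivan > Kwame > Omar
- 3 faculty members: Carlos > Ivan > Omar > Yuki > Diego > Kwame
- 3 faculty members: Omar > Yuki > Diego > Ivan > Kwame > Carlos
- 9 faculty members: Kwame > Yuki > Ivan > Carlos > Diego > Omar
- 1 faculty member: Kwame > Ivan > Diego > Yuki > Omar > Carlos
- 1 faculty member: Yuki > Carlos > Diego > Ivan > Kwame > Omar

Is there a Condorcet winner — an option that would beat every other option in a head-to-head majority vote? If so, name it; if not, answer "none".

Yuki vs Omar: 20–6 for Yuki.
Yuki vs Carlos: 17–9 for Yuki.
Yuki vs Ivan: 22–4 for Yuki.
Yuki vs Kwame: 16–10 for Yuki.
Yuki vs Diego: 19–7 for Yuki.
Yuki beats every other option head-to-head.

Yuki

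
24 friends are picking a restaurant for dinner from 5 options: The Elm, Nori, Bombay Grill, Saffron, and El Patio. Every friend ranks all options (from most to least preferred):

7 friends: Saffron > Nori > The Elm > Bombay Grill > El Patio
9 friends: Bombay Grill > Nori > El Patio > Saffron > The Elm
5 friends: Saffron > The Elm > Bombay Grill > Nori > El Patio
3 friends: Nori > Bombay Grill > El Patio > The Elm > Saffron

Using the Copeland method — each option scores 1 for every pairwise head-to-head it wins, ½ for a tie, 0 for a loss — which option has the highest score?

Bombay Grill

The Elm: ties Bombay Grill and El Patio; loses to Nori and Saffron → score 1.
Nori: beats The Elm and El Patio; ties Saffron; loses to Bombay Grill → score 2.5.
Bombay Grill: beats Nori and El Patio; ties The Elm and Saffron → score 3.
Saffron: beats The Elm; ties Nori, Bombay Grill, and El Patio → score 2.5.
El Patio: ties The Elm and Saffron; loses to Nori and Bombay Grill → score 1.
Bombay Grill has the best pairwise record.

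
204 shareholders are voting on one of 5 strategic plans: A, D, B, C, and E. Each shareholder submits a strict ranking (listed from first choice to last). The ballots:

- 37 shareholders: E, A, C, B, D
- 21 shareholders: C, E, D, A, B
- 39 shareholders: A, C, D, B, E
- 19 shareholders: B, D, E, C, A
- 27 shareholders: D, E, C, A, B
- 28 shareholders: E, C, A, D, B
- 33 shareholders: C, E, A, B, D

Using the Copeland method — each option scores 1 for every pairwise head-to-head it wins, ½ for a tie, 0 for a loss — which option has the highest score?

E

A: beats D and B; loses to C and E → score 2.
D: beats B; loses to A, C, and E → score 1.
B: loses to A, D, C, and E → score 0.
C: beats A, D, and B; loses to E → score 3.
E: beats A, D, B, and C → score 4.
E has the best pairwise record.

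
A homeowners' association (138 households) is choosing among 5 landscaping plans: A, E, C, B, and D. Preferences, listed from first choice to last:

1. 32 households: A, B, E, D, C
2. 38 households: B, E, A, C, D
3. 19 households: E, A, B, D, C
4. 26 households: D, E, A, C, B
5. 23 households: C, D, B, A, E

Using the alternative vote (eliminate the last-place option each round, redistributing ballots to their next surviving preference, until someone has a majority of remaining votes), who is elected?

A

Round 1: A 32, E 19, C 23, B 38, D 26. Eliminate E.
Round 2: A 51, C 23, B 38, D 26. Eliminate C.
Round 3: A 51, B 38, D 49. Eliminate B.
Round 4: A 89, D 49. A has a majority.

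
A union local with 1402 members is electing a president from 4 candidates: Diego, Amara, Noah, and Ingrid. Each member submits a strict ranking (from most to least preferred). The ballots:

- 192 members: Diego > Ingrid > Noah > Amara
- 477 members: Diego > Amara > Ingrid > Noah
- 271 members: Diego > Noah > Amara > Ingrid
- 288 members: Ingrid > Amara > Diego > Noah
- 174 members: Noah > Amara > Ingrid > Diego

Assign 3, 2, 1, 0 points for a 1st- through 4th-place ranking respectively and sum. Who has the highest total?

Diego: 192·3 + 477·3 + 271·3 + 288·1 + 174·0 = 3108
Amara: 192·0 + 477·2 + 271·1 + 288·2 + 174·2 = 2149
Noah: 192·1 + 477·0 + 271·2 + 288·0 + 174·3 = 1256
Ingrid: 192·2 + 477·1 + 271·0 + 288·3 + 174·1 = 1899
Diego has the highest Borda score (3108).

Diego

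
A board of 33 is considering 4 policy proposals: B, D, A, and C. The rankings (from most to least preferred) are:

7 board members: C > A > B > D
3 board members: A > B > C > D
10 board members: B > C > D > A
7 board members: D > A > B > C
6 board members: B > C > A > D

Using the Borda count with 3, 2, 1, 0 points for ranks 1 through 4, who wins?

B

B: 7·1 + 3·2 + 10·3 + 7·1 + 6·3 = 68
D: 7·0 + 3·0 + 10·1 + 7·3 + 6·0 = 31
A: 7·2 + 3·3 + 10·0 + 7·2 + 6·1 = 43
C: 7·3 + 3·1 + 10·2 + 7·0 + 6·2 = 56
B has the highest Borda score (68).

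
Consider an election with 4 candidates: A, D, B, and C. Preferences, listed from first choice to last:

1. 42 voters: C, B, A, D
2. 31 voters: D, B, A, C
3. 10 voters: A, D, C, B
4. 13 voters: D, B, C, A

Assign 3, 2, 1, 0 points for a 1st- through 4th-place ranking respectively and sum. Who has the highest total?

A: 42·1 + 31·1 + 10·3 + 13·0 = 103
D: 42·0 + 31·3 + 10·2 + 13·3 = 152
B: 42·2 + 31·2 + 10·0 + 13·2 = 172
C: 42·3 + 31·0 + 10·1 + 13·1 = 149
B has the highest Borda score (172).

B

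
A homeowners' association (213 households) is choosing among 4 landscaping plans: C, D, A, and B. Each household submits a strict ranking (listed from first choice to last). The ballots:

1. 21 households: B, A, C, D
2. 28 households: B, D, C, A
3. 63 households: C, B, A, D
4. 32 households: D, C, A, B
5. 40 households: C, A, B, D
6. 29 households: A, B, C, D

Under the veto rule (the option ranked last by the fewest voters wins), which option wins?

C

Last-place votes: C 0, D 153, A 28, B 32.
C is ranked last by the fewest voters, so C wins.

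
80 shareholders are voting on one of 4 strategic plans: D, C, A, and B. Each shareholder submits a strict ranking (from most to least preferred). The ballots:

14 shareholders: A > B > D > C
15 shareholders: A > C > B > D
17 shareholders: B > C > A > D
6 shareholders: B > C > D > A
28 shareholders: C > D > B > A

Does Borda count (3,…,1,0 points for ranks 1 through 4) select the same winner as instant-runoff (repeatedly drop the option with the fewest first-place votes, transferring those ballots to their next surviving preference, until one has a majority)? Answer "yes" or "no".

Borda — scores: D 76, C 160, A 104, B 140. Winner: C.
Instant-runoff — R1 D 0, C 28, A 29, B 23 (D out); R2 C 28, A 29, B 23 (B out); R3 C 51, A 29 (C winner). Winner: C.
The two methods agree.

yes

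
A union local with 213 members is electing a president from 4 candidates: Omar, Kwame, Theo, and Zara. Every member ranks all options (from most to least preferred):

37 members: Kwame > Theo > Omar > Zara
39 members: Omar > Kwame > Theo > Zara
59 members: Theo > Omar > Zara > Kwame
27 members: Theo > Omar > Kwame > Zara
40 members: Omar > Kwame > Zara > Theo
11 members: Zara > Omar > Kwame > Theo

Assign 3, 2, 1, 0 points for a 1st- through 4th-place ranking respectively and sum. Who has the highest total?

Omar: 37·1 + 39·3 + 59·2 + 27·2 + 40·3 + 11·2 = 468
Kwame: 37·3 + 39·2 + 59·0 + 27·1 + 40·2 + 11·1 = 307
Theo: 37·2 + 39·1 + 59·3 + 27·3 + 40·0 + 11·0 = 371
Zara: 37·0 + 39·0 + 59·1 + 27·0 + 40·1 + 11·3 = 132
Omar has the highest Borda score (468).

Omar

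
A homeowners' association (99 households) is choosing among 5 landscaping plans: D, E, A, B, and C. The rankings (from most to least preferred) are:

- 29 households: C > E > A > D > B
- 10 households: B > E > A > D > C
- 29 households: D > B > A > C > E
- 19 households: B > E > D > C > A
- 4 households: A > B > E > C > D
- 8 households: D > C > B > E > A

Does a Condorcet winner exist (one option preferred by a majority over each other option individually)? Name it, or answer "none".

none

Checking pairwise contests:
E beats D 62–37.
B beats E 70–29.
D beats A 56–43.
D beats B 66–33.
D beats C 66–33.
Every option loses at least one head-to-head, so there is no Condorcet winner.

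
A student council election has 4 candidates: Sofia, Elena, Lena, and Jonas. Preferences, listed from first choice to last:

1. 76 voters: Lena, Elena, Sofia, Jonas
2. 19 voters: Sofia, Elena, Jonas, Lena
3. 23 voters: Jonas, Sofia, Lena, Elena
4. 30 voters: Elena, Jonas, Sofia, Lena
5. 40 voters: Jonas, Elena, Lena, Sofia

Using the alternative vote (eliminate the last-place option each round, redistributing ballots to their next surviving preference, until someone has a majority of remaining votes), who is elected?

Round 1: Sofia 19, Elena 30, Lena 76, Jonas 63. Eliminate Sofia.
Round 2: Elena 49, Lena 76, Jonas 63. Eliminate Elena.
Round 3: Lena 76, Jonas 112. Jonas has a majority.

Jonas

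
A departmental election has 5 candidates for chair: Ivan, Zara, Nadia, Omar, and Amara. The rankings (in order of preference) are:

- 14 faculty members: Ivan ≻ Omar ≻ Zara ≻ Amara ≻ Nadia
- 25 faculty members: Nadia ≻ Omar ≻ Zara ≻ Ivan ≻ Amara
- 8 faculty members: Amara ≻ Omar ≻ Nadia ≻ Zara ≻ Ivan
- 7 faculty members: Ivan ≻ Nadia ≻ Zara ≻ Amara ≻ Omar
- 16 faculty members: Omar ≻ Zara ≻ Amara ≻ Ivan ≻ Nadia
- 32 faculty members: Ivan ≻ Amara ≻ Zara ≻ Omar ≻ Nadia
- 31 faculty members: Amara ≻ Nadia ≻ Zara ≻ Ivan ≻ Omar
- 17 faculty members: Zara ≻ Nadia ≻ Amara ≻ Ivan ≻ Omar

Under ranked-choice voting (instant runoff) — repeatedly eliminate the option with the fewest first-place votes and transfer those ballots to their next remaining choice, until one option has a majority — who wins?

Round 1: Ivan 53, Zara 17, Nadia 25, Omar 16, Amara 39. Eliminate Omar.
Round 2: Ivan 53, Zara 33, Nadia 25, Amara 39. Eliminate Nadia.
Round 3: Ivan 53, Zara 58, Amara 39. Eliminate Amara.
Round 4: Ivan 53, Zara 97. Zara has a majority.

Zara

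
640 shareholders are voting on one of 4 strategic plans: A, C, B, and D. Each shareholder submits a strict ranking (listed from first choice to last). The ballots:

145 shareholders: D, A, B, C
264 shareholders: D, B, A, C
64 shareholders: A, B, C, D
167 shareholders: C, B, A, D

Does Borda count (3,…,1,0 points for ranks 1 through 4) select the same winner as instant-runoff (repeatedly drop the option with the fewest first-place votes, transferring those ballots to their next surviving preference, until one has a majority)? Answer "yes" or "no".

yes

Borda — scores: A 913, C 565, B 1135, D 1227. Winner: D.
Instant-runoff — R1 A 64, C 167, B 0, D 409 (D winner). Winner: D.
The two methods agree.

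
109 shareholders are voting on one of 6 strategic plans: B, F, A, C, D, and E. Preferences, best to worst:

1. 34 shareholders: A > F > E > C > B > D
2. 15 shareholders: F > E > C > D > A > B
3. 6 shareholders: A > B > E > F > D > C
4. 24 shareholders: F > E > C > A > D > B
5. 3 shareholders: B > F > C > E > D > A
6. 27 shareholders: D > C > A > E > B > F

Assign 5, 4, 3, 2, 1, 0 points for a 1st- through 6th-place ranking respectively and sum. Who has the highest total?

F

B: 34·1 + 15·0 + 6·4 + 24·0 + 3·5 + 27·1 = 100
F: 34·4 + 15·5 + 6·2 + 24·5 + 3·4 + 27·0 = 355
A: 34·5 + 15·1 + 6·5 + 24·2 + 3·0 + 27·3 = 344
C: 34·2 + 15·3 + 6·0 + 24·3 + 3·3 + 27·4 = 302
D: 34·0 + 15·2 + 6·1 + 24·1 + 3·1 + 27·5 = 198
E: 34·3 + 15·4 + 6·3 + 24·4 + 3·2 + 27·2 = 336
F has the highest Borda score (355).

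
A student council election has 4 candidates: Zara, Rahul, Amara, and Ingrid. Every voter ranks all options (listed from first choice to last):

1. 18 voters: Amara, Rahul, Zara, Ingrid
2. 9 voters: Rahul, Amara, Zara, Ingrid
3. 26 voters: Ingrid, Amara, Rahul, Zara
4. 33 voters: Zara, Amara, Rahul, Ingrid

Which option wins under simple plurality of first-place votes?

First-place votes: Zara 33, Rahul 9, Amara 18, Ingrid 26.
Zara has the most first-place votes.

Zara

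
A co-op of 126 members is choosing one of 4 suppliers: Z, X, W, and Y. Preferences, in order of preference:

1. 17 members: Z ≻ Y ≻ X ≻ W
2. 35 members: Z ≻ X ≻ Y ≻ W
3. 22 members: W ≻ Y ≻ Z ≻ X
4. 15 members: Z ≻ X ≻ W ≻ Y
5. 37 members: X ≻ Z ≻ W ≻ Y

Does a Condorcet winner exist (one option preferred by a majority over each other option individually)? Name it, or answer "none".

Z

Z vs X: 89–37 for Z.
Z vs W: 104–22 for Z.
Z vs Y: 104–22 for Z.
Z beats every other option head-to-head.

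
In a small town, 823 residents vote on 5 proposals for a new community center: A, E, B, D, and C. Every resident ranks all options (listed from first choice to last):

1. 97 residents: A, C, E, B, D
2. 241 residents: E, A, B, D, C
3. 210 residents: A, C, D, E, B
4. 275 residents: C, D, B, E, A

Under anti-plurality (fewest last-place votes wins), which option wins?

Last-place votes: A 275, E 0, B 210, D 97, C 241.
E is ranked last by the fewest voters, so E wins.

E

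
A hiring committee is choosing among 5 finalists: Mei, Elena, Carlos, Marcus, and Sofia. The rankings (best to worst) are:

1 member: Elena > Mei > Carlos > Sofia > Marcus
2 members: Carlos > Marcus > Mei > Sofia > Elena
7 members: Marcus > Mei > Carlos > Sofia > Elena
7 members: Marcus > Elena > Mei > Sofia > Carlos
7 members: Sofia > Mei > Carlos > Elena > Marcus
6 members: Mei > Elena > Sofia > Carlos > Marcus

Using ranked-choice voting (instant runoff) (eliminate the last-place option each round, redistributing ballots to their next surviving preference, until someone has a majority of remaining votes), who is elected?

Round 1: Mei 6, Elena 1, Carlos 2, Marcus 14, Sofia 7. Eliminate Elena.
Round 2: Mei 7, Carlos 2, Marcus 14, Sofia 7. Eliminate Carlos.
Round 3: Mei 7, Marcus 16, Sofia 7. Marcus has a majority.

Marcus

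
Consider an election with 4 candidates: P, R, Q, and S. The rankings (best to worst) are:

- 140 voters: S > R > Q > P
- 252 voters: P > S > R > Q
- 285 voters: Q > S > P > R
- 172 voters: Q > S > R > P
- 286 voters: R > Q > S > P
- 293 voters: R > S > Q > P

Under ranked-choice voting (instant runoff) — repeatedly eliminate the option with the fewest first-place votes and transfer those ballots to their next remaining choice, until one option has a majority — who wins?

Round 1: P 252, R 579, Q 457, S 140. Eliminate S.
Round 2: P 252, R 719, Q 457. R has a majority.

R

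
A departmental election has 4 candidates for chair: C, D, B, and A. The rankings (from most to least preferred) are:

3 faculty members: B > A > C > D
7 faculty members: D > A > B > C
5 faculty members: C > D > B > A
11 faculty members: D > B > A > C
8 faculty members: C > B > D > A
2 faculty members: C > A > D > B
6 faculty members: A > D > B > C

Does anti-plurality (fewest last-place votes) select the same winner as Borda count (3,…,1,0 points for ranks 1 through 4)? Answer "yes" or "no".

Anti-plurality — last-place votes: C 24, D 3, B 2, A 13. Winner: B.
Borda — scores: C 48, D 86, B 65, A 53. Winner: D.
The two methods disagree.

no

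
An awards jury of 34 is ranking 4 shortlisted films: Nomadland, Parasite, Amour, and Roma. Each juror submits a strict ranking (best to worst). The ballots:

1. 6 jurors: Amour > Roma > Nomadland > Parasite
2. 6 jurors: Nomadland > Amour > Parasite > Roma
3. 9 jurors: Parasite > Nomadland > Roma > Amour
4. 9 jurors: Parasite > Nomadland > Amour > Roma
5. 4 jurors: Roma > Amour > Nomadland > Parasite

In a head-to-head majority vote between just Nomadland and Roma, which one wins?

Nomadland

Voters preferring Nomadland to Roma: 24; preferring Roma to Nomadland: 10.
Nomadland wins the head-to-head.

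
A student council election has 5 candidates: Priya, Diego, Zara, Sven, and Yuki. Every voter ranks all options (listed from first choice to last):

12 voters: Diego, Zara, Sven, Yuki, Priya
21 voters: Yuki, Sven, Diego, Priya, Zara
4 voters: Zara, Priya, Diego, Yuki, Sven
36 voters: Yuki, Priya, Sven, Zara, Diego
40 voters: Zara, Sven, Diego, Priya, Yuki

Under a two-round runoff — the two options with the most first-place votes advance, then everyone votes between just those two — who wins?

Round 1 first-place votes: Priya 0, Diego 12, Zara 44, Sven 0, Yuki 57.
Yuki and Zara advance.
Runoff: Yuki is preferred to Zara by 57 voters; Zara by 56.
Yuki wins the runoff.

Yuki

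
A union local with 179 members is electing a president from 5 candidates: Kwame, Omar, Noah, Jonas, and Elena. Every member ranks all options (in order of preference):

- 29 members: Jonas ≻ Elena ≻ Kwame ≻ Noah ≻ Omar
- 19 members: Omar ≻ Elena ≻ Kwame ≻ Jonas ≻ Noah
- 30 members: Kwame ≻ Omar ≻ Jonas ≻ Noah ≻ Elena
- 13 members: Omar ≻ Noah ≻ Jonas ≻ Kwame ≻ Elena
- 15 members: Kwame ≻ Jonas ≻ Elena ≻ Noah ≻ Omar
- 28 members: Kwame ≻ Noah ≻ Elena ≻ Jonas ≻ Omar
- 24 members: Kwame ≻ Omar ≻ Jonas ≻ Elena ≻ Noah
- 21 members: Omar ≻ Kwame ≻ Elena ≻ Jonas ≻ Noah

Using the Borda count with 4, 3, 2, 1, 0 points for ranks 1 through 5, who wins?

Kwame: 29·2 + 19·2 + 30·4 + 13·1 + 15·4 + 28·4 + 24·4 + 21·3 = 560
Omar: 29·0 + 19·4 + 30·3 + 13·4 + 15·0 + 28·0 + 24·3 + 21·4 = 374
Noah: 29·1 + 19·0 + 30·1 + 13·3 + 15·1 + 28·3 + 24·0 + 21·0 = 197
Jonas: 29·4 + 19·1 + 30·2 + 13·2 + 15·3 + 28·1 + 24·2 + 21·1 = 363
Elena: 29·3 + 19·3 + 30·0 + 13·0 + 15·2 + 28·2 + 24·1 + 21·2 = 296
Kwame has the highest Borda score (560).

Kwame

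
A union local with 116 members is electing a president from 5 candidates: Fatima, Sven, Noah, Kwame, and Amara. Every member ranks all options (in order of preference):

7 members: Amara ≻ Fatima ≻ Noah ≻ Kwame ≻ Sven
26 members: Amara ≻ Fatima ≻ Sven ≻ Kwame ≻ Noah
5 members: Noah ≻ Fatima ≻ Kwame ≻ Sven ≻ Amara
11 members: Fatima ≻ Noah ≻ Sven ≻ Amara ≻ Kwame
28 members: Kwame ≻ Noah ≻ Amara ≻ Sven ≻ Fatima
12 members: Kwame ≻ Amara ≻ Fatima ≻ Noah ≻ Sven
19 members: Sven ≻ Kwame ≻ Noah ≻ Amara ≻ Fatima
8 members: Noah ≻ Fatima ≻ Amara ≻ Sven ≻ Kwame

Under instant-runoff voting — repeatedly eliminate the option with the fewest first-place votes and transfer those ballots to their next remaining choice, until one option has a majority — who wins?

Round 1: Fatima 11, Sven 19, Noah 13, Kwame 40, Amara 33. Eliminate Fatima.
Round 2: Sven 19, Noah 24, Kwame 40, Amara 33. Eliminate Sven.
Round 3: Noah 24, Kwame 59, Amara 33. Kwame has a majority.

Kwame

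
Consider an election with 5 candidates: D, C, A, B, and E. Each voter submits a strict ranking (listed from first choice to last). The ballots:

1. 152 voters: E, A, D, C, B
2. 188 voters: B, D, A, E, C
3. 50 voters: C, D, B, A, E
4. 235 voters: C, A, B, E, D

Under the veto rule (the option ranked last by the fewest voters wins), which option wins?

Last-place votes: D 235, C 188, A 0, B 152, E 50.
A is ranked last by the fewest voters, so A wins.

A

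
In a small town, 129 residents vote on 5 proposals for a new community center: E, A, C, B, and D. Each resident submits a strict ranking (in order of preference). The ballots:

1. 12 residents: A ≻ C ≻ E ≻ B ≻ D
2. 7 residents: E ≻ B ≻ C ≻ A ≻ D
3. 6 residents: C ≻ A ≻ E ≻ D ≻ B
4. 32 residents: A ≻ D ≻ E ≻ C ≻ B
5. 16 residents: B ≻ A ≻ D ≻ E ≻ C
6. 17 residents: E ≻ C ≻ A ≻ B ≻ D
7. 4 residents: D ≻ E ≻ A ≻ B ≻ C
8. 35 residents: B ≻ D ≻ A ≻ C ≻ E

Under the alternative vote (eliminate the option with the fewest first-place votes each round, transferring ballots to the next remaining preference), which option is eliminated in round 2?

C

Round 1: E 24, A 44, C 6, B 51, D 4. Eliminate D.
Round 2: E 28, A 44, C 6, B 51. Eliminate C.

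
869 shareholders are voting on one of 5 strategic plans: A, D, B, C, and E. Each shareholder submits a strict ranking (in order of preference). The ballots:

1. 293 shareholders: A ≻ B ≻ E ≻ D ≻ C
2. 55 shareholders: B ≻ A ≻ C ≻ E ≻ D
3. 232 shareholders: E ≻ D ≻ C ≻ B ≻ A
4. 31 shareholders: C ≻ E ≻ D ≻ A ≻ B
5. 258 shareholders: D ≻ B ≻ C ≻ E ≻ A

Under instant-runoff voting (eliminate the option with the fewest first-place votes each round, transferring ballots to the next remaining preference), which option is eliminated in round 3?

Round 1: A 293, D 258, B 55, C 31, E 232. Eliminate C.
Round 2: A 293, D 258, B 55, E 263. Eliminate B.
Round 3: A 348, D 258, E 263. Eliminate D.

D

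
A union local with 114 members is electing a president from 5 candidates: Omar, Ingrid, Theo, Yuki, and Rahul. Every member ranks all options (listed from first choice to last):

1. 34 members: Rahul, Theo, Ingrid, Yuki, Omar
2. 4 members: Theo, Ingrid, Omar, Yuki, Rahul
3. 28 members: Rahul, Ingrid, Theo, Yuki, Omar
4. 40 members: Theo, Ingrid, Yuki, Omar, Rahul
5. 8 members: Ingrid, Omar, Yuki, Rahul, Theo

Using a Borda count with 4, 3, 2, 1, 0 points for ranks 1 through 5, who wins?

Omar: 34·0 + 4·2 + 28·0 + 40·1 + 8·3 = 72
Ingrid: 34·2 + 4·3 + 28·3 + 40·3 + 8·4 = 316
Theo: 34·3 + 4·4 + 28·2 + 40·4 + 8·0 = 334
Yuki: 34·1 + 4·1 + 28·1 + 40·2 + 8·2 = 162
Rahul: 34·4 + 4·0 + 28·4 + 40·0 + 8·1 = 256
Theo has the highest Borda score (334).

Theo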